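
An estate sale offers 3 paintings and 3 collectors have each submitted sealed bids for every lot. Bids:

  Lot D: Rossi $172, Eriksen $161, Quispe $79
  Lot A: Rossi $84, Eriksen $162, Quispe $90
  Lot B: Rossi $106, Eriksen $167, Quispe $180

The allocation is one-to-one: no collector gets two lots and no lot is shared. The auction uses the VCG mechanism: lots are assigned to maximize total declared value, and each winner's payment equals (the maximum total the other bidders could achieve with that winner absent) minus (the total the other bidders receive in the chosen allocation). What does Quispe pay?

Quispe pays $5.

Efficient allocation: Rossi→Lot D ($172), Eriksen→Lot A ($162), Quispe→Lot B ($180); total welfare W = $514.
Quispe receives Lot B at value $180, so the others get W − 180 = $334.
Without Quispe: best allocation of the remaining 2 bidders over all 3 lots is Rossi→Lot D ($172), Eriksen→Lot B ($167), total $339.
VCG payment = (others' best without Quispe) − (others' welfare with Quispe) = 339 − 334 = $5.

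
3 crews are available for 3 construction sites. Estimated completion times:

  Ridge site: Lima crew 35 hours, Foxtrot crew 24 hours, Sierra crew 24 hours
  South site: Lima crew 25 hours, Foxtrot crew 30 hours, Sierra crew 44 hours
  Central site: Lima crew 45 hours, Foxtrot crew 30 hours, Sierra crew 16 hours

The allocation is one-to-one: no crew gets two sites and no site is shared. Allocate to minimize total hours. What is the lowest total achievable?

Optimal: Lima crew→South site (25 hours), Foxtrot crew→Ridge site (24 hours), Sierra crew→Central site (16 hours) — total 25+24+16 = 65 hours.
Swapping Lima crew↔Foxtrot crew (Lima crew→Ridge site 35 hours, Foxtrot crew→South site 30 hours) adds 16.

Minimum total: 65 hours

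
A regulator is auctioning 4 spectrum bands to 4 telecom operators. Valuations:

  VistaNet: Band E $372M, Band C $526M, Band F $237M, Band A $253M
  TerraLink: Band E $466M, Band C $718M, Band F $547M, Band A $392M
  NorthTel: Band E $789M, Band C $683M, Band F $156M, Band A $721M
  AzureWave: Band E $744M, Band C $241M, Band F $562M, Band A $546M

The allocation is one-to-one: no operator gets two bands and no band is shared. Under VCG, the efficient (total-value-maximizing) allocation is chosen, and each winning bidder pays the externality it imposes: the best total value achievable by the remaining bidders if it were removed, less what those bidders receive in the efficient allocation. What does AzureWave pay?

AzureWave pays $68M.

Efficient allocation: VistaNet→Band C ($526M), TerraLink→Band F ($547M), NorthTel→Band A ($721M), AzureWave→Band E ($744M); total welfare W = $2538M.
AzureWave receives Band E at value $744M, so the others get W − 744 = $1794M.
Without AzureWave: best allocation of the remaining 3 bidders over all 4 bands is VistaNet→Band C ($526M), TerraLink→Band F ($547M), NorthTel→Band E ($789M), total $1862M.
VCG payment = (others' best without AzureWave) − (others' welfare with AzureWave) = 1862 − 1794 = $68M.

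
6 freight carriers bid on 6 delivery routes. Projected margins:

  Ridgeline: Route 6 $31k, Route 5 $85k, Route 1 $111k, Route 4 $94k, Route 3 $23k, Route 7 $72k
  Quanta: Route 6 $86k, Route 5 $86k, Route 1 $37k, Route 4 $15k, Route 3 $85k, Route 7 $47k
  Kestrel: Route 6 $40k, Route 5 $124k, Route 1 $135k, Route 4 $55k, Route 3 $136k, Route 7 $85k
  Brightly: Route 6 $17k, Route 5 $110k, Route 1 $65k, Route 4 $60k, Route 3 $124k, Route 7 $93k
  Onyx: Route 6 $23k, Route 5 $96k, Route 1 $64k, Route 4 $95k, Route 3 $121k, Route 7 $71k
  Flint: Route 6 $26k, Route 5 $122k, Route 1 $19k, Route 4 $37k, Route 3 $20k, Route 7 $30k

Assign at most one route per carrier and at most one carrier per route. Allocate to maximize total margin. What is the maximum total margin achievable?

This is the linear assignment problem.
Optimal: Ridgeline→Route 4 ($94k), Quanta→Route 6 ($86k), Kestrel→Route 1 ($135k), Brightly→Route 7 ($93k), Onyx→Route 3 ($121k), Flint→Route 5 ($122k) — total 94+86+135+93+121+122 = $651k.
Max-entry greedy (repeatedly take the single best remaining cell) gives $643k, worse by 8.
Swapping Flint↔Brightly (Flint→Route 7 $30k, Brightly→Route 5 $110k) loses 75.
Every other assignment is strictly worse.

Maximum total: $651k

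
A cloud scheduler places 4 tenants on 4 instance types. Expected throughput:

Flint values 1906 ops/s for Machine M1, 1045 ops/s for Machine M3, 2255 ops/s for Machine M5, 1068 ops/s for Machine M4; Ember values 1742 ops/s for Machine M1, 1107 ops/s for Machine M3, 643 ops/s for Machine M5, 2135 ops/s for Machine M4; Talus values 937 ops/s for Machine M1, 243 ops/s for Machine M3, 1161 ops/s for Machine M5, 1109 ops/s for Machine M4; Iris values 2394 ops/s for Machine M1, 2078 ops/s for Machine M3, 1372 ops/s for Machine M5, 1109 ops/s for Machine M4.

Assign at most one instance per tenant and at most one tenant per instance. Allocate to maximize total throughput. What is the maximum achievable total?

Optimal: Flint→Machine M5 (2255 ops/s), Ember→Machine M4 (2135 ops/s), Talus→Machine M1 (937 ops/s), Iris→Machine M3 (2078 ops/s) — total 2255+2135+937+2078 = 7405 ops/s.
Column-greedy (each instance in turn goes to its best remaining tenant) gives 6865 ops/s, worse by 540.
Next-best assignment: Flint→Machine M1, Ember→Machine M4, Talus→Machine M5, Iris→Machine M3 = 7280 ops/s.

Maximum total: 7405 ops/s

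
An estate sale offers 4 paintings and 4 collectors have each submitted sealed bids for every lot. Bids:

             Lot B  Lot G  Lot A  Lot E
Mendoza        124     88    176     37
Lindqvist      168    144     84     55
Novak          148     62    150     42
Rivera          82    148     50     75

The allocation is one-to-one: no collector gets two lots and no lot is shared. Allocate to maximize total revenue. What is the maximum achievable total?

This is a one-to-one assignment (maximum-weight bipartite matching).
Optimal: Mendoza→Lot A ($176), Lindqvist→Lot G ($144), Novak→Lot B ($148), Rivera→Lot E ($75) — total 176+144+148+75 = $543.
Max-entry greedy (repeatedly take the single best remaining cell) gives $534, worse by 9.
Checked against all permutations: $543 is optimal.

Max total: $543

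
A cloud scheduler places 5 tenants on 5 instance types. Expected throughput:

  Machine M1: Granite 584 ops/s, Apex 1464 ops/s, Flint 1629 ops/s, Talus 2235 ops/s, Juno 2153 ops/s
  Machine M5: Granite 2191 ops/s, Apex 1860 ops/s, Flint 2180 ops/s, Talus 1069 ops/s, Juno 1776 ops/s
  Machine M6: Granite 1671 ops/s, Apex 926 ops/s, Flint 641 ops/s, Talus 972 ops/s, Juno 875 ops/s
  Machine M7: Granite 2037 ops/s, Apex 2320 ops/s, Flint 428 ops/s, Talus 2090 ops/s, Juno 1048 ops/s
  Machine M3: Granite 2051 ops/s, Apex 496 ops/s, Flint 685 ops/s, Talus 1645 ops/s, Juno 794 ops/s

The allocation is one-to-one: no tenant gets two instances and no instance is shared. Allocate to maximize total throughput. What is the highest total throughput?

Treat this as an assignment problem: match each tenant to one instance.
Optimal: Granite→Machine M6 (1671 ops/s), Apex→Machine M7 (2320 ops/s), Flint→Machine M5 (2180 ops/s), Talus→Machine M3 (1645 ops/s), Juno→Machine M1 (2153 ops/s) — total 1671+2320+2180+1645+2153 = 9969 ops/s.
Max-entry greedy (repeatedly take the single best remaining cell) gives 8306 ops/s, worse by 1663.
Next-best assignment: Granite→Machine M3, Apex→Machine M7, Flint→Machine M5, Talus→Machine M6, Juno→Machine M1 = 9676 ops/s.

Maximum total: 9969 ops/s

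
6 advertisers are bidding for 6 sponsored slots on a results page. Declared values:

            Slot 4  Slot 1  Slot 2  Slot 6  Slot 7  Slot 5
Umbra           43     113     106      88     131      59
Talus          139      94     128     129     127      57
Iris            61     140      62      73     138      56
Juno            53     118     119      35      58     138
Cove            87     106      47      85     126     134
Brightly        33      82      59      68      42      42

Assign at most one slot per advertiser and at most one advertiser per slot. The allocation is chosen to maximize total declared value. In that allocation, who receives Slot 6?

Brightly receives Slot 6.

This is a one-to-one assignment (maximum-weight bipartite matching).
Optimal: Umbra→Slot 7 ($131), Talus→Slot 4 ($139), Iris→Slot 1 ($140), Juno→Slot 2 ($119), Cove→Slot 5 ($134), Brightly→Slot 6 ($68) — total 131+139+140+119+134+68 = $731.
Row-greedy (each advertiser in turn takes its best remaining slot) gives $692, worse by 39.
Brightly's own top slot is Slot 1 ($82), but forcing Brightly→Slot 1 and reassigning the rest optimally gives only $700 — worse by 31.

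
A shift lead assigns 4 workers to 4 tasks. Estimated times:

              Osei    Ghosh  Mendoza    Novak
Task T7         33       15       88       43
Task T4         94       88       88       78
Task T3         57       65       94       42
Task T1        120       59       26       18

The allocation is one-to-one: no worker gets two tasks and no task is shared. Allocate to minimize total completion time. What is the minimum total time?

This is a one-to-one assignment (minimum-cost bipartite matching).
Optimal: Osei→Task T3 (57 min), Ghosh→Task T7 (15 min), Mendoza→Task T1 (26 min), Novak→Task T4 (78 min) — total 57+15+26+78 = 176 min.
Min-entry greedy (repeatedly take the single cheapest remaining cell) gives 178 min, worse by 2.
Next-best assignment: Osei→Task T4, Ghosh→Task T7, Mendoza→Task T1, Novak→Task T3 = 177 min.

Minimum total: 176 min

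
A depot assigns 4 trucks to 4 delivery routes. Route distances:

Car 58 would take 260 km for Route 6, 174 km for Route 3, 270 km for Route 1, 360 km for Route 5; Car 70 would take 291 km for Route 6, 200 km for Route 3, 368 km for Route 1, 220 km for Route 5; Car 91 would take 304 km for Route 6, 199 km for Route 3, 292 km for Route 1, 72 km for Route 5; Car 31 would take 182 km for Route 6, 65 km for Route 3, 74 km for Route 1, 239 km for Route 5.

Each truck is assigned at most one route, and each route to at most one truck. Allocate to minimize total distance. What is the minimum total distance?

Treat this as an assignment problem: match each truck to one route.
Optimal: Car 58→Route 6 (260 km), Car 70→Route 3 (200 km), Car 91→Route 5 (72 km), Car 31→Route 1 (74 km) — total 260+200+72+74 = 606 km.
Row-greedy (each truck in turn takes its cheapest remaining route) gives 868 km, worse by 262.
Next-best assignment: Car 58→Route 3, Car 70→Route 6, Car 91→Route 5, Car 31→Route 1 = 611 km.
Checked against all permutations: 606 km is optimal.

Min total: 606 km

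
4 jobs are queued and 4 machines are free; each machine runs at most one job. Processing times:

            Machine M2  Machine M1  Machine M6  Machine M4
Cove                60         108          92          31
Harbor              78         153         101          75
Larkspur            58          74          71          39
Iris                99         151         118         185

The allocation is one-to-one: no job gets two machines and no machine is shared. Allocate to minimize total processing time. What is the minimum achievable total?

Optimal: Cove→Machine M4 (31 min), Harbor→Machine M2 (78 min), Larkspur→Machine M1 (74 min), Iris→Machine M6 (118 min) — total 31+78+74+118 = 301 min.
Column-greedy (each machine in turn goes to its cheapest remaining job) gives 452 min, worse by 151.
No other one-to-one assignment undercuts 301 min.

Minimum total: 301 min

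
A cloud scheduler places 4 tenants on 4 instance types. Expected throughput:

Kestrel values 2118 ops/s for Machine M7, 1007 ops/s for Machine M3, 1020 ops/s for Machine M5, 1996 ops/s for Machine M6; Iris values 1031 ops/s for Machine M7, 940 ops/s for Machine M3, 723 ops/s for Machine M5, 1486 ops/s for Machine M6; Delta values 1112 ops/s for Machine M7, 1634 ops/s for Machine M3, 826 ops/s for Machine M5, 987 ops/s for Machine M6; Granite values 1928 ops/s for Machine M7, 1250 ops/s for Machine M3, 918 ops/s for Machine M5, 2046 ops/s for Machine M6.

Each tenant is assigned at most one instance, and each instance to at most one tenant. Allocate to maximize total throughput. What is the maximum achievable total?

Optimal: Kestrel→Machine M7 (2118 ops/s), Iris→Machine M5 (723 ops/s), Delta→Machine M3 (1634 ops/s), Granite→Machine M6 (2046 ops/s) — total 2118+723+1634+2046 = 6521 ops/s.
Swapping Delta↔Granite (Delta→Machine M6 987 ops/s, Granite→Machine M3 1250 ops/s) loses 1443.
No other one-to-one assignment exceeds 6521 ops/s.

Maximum total: 6521 ops/s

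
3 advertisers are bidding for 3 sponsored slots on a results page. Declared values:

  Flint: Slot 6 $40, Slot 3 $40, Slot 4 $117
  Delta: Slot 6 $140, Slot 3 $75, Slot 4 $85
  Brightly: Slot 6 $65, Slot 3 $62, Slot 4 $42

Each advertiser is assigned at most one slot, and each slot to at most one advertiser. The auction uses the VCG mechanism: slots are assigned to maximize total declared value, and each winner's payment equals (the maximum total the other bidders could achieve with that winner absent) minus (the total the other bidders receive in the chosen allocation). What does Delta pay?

Delta pays $3.

Efficient allocation: Flint→Slot 4 ($117), Delta→Slot 6 ($140), Brightly→Slot 3 ($62); total welfare W = $319.
Delta receives Slot 6 at value $140, so the others get W − 140 = $179.
Without Delta: best allocation of the remaining 2 bidders over all 3 slots is Flint→Slot 4 ($117), Brightly→Slot 6 ($65), total $182.
VCG payment = (others' best without Delta) − (others' welfare with Delta) = 182 − 179 = $3.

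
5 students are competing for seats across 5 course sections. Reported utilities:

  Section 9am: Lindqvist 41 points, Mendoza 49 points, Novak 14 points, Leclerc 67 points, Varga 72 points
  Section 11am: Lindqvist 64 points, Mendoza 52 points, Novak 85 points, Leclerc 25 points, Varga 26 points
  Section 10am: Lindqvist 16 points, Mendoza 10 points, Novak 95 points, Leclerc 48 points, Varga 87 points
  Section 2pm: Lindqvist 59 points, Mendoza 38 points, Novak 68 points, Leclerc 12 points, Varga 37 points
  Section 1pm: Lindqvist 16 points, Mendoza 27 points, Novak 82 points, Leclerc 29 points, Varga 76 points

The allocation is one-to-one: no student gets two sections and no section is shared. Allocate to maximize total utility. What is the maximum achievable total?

Optimal: Lindqvist→Section 2pm (59 points), Mendoza→Section 11am (52 points), Novak→Section 10am (95 points), Leclerc→Section 9am (67 points), Varga→Section 1pm (76 points) — total 59+52+95+67+76 = 349 points.
Max-entry greedy (repeatedly take the single best remaining cell) gives 340 points, worse by 9.
Every other assignment is strictly worse.

Max total: 349 points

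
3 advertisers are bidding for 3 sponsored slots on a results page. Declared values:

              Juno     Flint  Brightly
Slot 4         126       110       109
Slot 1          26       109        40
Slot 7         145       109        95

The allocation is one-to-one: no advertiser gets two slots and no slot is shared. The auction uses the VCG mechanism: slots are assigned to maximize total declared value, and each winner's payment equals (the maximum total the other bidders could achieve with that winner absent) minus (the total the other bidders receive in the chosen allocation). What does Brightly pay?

Efficient allocation: Juno→Slot 7 ($145), Flint→Slot 1 ($109), Brightly→Slot 4 ($109); total welfare W = $363.
Brightly receives Slot 4 at value $109, so the others get W − 109 = $254.
Without Brightly: best allocation of the remaining 2 bidders over all 3 slots is Juno→Slot 7 ($145), Flint→Slot 4 ($110), total $255.
VCG payment = (others' best without Brightly) − (others' welfare with Brightly) = 255 − 254 = $1.

Brightly pays $1.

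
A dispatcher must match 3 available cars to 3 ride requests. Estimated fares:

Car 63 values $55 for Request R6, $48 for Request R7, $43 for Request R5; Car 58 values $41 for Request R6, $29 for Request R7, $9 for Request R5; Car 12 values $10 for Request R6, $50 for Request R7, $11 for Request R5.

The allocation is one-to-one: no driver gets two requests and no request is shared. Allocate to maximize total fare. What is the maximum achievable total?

Optimal: Car 63→Request R5 ($43), Car 58→Request R6 ($41), Car 12→Request R7 ($50) — total 43+41+50 = $134.
Max-entry greedy (repeatedly take the single best remaining cell) gives $114, worse by 20.
Next-best assignment: Car 63→Request R6, Car 58→Request R5, Car 12→Request R7 = $114.
No other one-to-one assignment exceeds $134.

Maximum total: $134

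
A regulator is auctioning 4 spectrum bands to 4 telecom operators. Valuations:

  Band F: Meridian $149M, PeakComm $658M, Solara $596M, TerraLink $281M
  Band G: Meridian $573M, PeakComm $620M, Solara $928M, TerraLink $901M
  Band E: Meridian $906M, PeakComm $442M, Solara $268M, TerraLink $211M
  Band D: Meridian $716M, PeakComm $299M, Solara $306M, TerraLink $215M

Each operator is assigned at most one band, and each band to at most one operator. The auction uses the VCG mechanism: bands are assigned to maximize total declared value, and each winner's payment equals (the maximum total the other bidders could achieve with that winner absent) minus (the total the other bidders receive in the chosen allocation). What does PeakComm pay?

PeakComm pays $290M.

Efficient allocation: Meridian→Band E ($906M), PeakComm→Band F ($658M), Solara→Band D ($306M), TerraLink→Band G ($901M); total welfare W = $2771M.
PeakComm receives Band F at value $658M, so the others get W − 658 = $2113M.
Without PeakComm: best allocation of the remaining 3 bidders over all 4 bands is Meridian→Band E ($906M), Solara→Band F ($596M), TerraLink→Band G ($901M), total $2403M.
VCG payment = (others' best without PeakComm) − (others' welfare with PeakComm) = 2403 − 2113 = $290M.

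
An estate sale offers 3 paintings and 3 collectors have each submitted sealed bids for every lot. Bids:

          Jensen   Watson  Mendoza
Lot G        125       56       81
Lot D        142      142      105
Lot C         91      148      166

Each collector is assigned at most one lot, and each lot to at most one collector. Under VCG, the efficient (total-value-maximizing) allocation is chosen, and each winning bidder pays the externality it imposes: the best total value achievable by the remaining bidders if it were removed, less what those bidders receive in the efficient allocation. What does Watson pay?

Efficient allocation: Jensen→Lot G ($125), Watson→Lot D ($142), Mendoza→Lot C ($166); total welfare W = $433.
Watson receives Lot D at value $142, so the others get W − 142 = $291.
Without Watson: best allocation of the remaining 2 bidders over all 3 lots is Jensen→Lot D ($142), Mendoza→Lot C ($166), total $308.
VCG payment = (others' best without Watson) − (others' welfare with Watson) = 308 − 291 = $17.

Watson pays $17.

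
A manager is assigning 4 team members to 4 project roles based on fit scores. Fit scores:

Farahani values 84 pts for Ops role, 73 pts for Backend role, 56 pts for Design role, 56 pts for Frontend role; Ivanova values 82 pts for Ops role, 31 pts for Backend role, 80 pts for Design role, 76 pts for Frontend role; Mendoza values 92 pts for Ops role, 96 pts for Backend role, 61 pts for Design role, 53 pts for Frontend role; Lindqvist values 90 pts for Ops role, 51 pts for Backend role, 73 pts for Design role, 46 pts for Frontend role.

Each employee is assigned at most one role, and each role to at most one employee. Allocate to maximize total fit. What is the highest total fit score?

Maximum total: 329 pts

Treat this as an assignment problem: match each employee to one role.
Optimal: Farahani→Ops role (84 pts), Ivanova→Frontend role (76 pts), Mendoza→Backend role (96 pts), Lindqvist→Design role (73 pts) — total 84+76+96+73 = 329 pts.
Column-greedy (each role in turn goes to its best remaining employee) gives 291 pts, worse by 38.
Swapping Farahani↔Mendoza (Farahani→Backend role 73 pts, Mendoza→Ops role 92 pts) loses 15.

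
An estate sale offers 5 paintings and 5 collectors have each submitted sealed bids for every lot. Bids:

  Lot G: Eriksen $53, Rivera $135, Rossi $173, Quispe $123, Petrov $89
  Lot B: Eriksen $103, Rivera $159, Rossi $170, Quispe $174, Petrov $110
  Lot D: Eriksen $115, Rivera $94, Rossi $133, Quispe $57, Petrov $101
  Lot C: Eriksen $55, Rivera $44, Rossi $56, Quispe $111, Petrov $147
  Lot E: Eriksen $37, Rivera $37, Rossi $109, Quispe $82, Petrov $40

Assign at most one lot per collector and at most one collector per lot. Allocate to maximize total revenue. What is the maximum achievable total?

Treat this as an assignment problem: match each collector to one lot.
Optimal: Eriksen→Lot D ($115), Rivera→Lot G ($135), Rossi→Lot E ($109), Quispe→Lot B ($174), Petrov→Lot C ($147) — total 115+135+109+174+147 = $680.
Row-greedy (each collector in turn takes its best remaining lot) gives $598, worse by 82.
No other one-to-one assignment exceeds $680.

Max total: $680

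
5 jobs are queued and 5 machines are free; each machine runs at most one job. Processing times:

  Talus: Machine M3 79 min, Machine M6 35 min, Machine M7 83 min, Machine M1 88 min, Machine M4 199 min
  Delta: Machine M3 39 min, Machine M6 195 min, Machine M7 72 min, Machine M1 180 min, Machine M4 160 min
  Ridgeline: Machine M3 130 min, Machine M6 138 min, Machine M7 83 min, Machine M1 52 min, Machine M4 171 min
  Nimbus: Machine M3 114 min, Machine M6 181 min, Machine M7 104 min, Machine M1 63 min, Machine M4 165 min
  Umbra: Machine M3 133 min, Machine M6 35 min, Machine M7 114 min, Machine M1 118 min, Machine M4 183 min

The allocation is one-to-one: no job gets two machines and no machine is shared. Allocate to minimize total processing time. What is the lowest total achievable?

Minimum total: 374 min

Optimal: Talus→Machine M7 (83 min), Delta→Machine M3 (39 min), Ridgeline→Machine M1 (52 min), Nimbus→Machine M4 (165 min), Umbra→Machine M6 (35 min) — total 83+39+52+165+35 = 374 min.
Next-best assignment: Talus→Machine M7, Delta→Machine M3, Ridgeline→Machine M4, Nimbus→Machine M1, Umbra→Machine M6 = 391 min.
Swapping Umbra↔Nimbus (Umbra→Machine M4 183 min, Nimbus→Machine M6 181 min) adds 164.
Every other assignment is strictly worse.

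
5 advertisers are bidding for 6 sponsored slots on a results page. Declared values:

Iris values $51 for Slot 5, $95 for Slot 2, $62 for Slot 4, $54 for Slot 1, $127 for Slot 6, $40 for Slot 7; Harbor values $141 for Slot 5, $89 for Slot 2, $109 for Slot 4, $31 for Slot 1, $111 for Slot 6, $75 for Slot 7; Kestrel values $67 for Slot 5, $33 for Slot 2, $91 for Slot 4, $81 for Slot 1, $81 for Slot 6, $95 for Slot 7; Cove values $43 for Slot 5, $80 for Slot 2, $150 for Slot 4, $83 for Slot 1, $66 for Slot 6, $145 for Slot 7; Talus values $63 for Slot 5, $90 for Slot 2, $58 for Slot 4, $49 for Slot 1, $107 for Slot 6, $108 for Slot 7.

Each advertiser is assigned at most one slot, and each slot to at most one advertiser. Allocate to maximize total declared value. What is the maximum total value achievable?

Optimal: Iris→Slot 6 ($127), Harbor→Slot 5 ($141), Kestrel→Slot 1 ($81), Cove→Slot 4 ($150), Talus→Slot 7 ($108) — total 127+141+81+150+108 = $607.
Column-greedy (each slot in turn goes to its best remaining advertiser) gives $574, worse by 33.
Checked against all permutations: $607 is optimal.

Max total: $607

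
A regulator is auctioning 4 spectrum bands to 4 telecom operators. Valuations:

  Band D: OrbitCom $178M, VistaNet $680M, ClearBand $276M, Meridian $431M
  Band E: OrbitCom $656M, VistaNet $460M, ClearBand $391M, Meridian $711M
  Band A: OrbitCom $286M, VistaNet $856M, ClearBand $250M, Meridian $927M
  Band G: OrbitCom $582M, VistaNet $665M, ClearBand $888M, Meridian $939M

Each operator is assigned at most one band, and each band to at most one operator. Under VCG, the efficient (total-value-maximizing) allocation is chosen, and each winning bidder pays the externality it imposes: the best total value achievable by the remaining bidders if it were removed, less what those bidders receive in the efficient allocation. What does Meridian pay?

Efficient allocation: OrbitCom→Band E ($656M), VistaNet→Band D ($680M), ClearBand→Band G ($888M), Meridian→Band A ($927M); total welfare W = $3151M.
Meridian receives Band A at value $927M, so the others get W − 927 = $2224M.
Without Meridian: best allocation of the remaining 3 bidders over all 4 bands is OrbitCom→Band E ($656M), VistaNet→Band A ($856M), ClearBand→Band G ($888M), total $2400M.
VCG payment = (others' best without Meridian) − (others' welfare with Meridian) = 2400 − 2224 = $176M.

Meridian pays $176M.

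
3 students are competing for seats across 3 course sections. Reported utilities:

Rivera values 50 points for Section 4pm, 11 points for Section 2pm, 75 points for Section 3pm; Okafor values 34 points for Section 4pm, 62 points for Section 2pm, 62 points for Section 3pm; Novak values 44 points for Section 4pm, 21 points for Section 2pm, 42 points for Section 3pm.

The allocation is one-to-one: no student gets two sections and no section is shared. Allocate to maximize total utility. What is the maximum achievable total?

Max total: 181 points

Optimal: Rivera→Section 3pm (75 points), Okafor→Section 2pm (62 points), Novak→Section 4pm (44 points) — total 75+62+44 = 181 points.
Column-greedy (each section in turn goes to its best remaining student) gives 154 points, worse by 27.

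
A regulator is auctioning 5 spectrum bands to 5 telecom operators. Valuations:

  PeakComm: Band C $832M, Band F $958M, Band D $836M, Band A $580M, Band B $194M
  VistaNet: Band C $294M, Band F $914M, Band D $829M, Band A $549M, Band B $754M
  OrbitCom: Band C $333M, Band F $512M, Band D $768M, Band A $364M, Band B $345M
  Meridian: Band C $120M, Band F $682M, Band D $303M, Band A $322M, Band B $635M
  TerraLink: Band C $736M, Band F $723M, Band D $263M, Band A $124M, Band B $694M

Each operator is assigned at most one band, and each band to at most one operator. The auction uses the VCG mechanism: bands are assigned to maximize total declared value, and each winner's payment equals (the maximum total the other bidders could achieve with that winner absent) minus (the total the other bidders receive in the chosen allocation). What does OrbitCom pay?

Efficient allocation: PeakComm→Band F ($958M), VistaNet→Band A ($549M), OrbitCom→Band D ($768M), Meridian→Band B ($635M), TerraLink→Band C ($736M); total welfare W = $3646M.
OrbitCom receives Band D at value $768M, so the others get W − 768 = $2878M.
Without OrbitCom: best allocation of the remaining 4 bidders over all 5 bands is PeakComm→Band F ($958M), VistaNet→Band D ($829M), Meridian→Band B ($635M), TerraLink→Band C ($736M), total $3158M.
VCG payment = (others' best without OrbitCom) − (others' welfare with OrbitCom) = 3158 − 2878 = $280M.

OrbitCom pays $280M.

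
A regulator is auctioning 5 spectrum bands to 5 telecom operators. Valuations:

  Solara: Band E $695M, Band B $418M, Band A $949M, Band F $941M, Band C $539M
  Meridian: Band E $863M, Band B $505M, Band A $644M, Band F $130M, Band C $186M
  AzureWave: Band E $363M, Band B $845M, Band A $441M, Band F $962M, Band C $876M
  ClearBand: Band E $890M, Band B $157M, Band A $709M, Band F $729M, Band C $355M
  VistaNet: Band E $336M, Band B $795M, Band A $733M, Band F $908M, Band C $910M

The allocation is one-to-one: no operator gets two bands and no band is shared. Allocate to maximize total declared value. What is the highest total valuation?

Max total: $4296M

Optimal: Solara→Band A ($949M), Meridian→Band E ($863M), AzureWave→Band B ($845M), ClearBand→Band F ($729M), VistaNet→Band C ($910M) — total 949+863+845+729+910 = $4296M.
Max-entry greedy (repeatedly take the single best remaining cell) gives $4216M, worse by 80.
Next-best assignment: Solara→Band F, Meridian→Band E, AzureWave→Band B, ClearBand→Band A, VistaNet→Band C = $4268M.
Swapping AzureWave↔ClearBand (AzureWave→Band F $962M, ClearBand→Band B $157M) loses 455.
No other one-to-one assignment exceeds $4296M.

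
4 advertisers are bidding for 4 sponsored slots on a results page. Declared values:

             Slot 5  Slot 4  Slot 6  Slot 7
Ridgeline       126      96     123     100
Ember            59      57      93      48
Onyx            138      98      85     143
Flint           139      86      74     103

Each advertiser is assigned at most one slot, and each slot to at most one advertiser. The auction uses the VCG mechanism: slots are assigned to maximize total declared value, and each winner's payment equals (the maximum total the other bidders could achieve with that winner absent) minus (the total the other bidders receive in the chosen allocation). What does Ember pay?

Efficient allocation: Ridgeline→Slot 4 ($96), Ember→Slot 6 ($93), Onyx→Slot 7 ($143), Flint→Slot 5 ($139); total welfare W = $471.
Ember receives Slot 6 at value $93, so the others get W − 93 = $378.
Without Ember: best allocation of the remaining 3 bidders over all 4 slots is Ridgeline→Slot 6 ($123), Onyx→Slot 7 ($143), Flint→Slot 5 ($139), total $405.
VCG payment = (others' best without Ember) − (others' welfare with Ember) = 405 − 378 = $27.

Ember pays $27.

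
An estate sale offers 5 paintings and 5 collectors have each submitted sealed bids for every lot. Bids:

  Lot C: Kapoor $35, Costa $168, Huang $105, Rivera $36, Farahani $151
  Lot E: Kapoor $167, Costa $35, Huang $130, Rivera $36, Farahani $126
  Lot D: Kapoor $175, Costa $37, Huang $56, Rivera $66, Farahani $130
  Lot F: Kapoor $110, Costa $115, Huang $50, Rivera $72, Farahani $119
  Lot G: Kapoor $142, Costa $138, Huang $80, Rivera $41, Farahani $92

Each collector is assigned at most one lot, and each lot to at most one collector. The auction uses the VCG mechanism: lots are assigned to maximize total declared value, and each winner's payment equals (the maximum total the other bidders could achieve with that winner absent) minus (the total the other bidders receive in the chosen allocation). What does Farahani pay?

Farahani pays $30.

Efficient allocation: Kapoor→Lot D ($175), Costa→Lot G ($138), Huang→Lot E ($130), Rivera→Lot F ($72), Farahani→Lot C ($151); total welfare W = $666.
Farahani receives Lot C at value $151, so the others get W − 151 = $515.
Without Farahani: best allocation of the remaining 4 bidders over all 5 lots is Kapoor→Lot D ($175), Costa→Lot C ($168), Huang→Lot E ($130), Rivera→Lot F ($72), total $545.
VCG payment = (others' best without Farahani) − (others' welfare with Farahani) = 545 − 515 = $30.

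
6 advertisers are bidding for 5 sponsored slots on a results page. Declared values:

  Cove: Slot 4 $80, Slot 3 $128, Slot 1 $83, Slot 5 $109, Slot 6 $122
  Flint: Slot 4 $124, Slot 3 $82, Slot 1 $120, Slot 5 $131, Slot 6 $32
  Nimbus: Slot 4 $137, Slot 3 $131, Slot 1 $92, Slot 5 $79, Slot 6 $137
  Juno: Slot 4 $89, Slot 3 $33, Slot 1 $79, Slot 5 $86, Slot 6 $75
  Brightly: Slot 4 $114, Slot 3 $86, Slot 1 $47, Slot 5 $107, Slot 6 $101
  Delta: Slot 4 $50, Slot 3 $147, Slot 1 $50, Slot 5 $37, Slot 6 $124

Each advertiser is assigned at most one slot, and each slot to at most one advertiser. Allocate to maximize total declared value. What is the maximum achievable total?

Max total: $633

This is a one-to-one assignment (maximum-weight bipartite matching).
Optimal: Nimbus→Slot 4 ($137), Delta→Slot 3 ($147), Flint→Slot 1 ($120), Brightly→Slot 5 ($107), Cove→Slot 6 ($122) — total 137+147+120+107+122 = $633.
No other one-to-one assignment exceeds $633.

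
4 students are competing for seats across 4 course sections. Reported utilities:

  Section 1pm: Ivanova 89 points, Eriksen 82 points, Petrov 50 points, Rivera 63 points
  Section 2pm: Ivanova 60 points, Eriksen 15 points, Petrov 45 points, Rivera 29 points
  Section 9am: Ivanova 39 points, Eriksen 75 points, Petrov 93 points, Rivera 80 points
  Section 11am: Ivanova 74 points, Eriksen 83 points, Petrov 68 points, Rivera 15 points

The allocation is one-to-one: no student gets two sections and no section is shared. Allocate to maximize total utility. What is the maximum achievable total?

Max total: 299 points

This is a one-to-one assignment (maximum-weight bipartite matching).
Optimal: Ivanova→Section 2pm (60 points), Eriksen→Section 11am (83 points), Petrov→Section 9am (93 points), Rivera→Section 1pm (63 points) — total 60+83+93+63 = 299 points.
Column-greedy (each section in turn goes to its best remaining student) gives 297 points, worse by 2.
Checked against all permutations: 299 points is optimal.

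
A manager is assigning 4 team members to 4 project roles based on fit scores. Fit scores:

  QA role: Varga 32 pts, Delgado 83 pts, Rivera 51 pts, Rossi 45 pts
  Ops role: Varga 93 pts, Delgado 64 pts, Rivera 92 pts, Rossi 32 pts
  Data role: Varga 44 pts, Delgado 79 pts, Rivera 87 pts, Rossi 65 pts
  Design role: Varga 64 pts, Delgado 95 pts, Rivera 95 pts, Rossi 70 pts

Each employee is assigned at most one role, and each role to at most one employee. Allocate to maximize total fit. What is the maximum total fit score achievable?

Optimal: Varga→Ops role (93 pts), Delgado→QA role (83 pts), Rivera→Design role (95 pts), Rossi→Data role (65 pts) — total 93+83+95+65 = 336 pts.
Row-greedy (each employee in turn takes its best remaining role) gives 320 pts, worse by 16.

Max total: 336 pts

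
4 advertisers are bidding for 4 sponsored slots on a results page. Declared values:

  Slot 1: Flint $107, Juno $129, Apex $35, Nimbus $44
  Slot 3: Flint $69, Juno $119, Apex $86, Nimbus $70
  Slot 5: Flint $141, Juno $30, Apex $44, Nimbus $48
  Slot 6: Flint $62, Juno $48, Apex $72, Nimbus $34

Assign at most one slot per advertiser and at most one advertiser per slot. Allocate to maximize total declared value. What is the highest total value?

Optimal: Flint→Slot 5 ($141), Juno→Slot 1 ($129), Apex→Slot 6 ($72), Nimbus→Slot 3 ($70) — total 141+129+72+70 = $412.
Row-greedy (each advertiser in turn takes its best remaining slot) gives $390, worse by 22.
Every other assignment is strictly worse.

Maximum total: $412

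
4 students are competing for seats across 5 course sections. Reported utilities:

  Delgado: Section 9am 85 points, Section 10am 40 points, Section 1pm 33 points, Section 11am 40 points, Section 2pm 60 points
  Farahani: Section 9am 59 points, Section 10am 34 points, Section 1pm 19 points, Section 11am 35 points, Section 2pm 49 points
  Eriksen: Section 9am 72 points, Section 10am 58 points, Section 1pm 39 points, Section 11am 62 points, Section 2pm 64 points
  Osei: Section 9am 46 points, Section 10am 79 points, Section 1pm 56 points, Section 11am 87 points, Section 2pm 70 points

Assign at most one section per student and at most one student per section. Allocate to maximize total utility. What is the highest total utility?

Treat this as an assignment problem: match each student to one section.
Optimal: Delgado→Section 9am (85 points), Farahani→Section 2pm (49 points), Eriksen→Section 10am (58 points), Osei→Section 11am (87 points) — total 85+49+58+87 = 279 points.
Column-greedy (each section in turn goes to its best remaining student) gives 238 points, worse by 41.

Maximum total: 279 points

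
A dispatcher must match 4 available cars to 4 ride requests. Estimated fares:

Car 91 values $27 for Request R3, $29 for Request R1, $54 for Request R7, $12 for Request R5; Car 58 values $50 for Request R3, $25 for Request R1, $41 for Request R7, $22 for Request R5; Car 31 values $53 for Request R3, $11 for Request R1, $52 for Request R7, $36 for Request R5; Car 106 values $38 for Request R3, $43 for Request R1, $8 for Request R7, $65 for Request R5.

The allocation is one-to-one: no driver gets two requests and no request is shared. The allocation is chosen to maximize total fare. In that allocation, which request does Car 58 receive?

Car 58 receives Request R1.

This is the linear assignment problem.
Optimal: Car 91→Request R7 ($54), Car 58→Request R1 ($25), Car 31→Request R3 ($53), Car 106→Request R5 ($65) — total 54+25+53+65 = $197.
Row-greedy (each driver in turn takes its best remaining request) gives $183, worse by 14.
Swapping Car 91↔Car 31 (Car 91→Request R3 $27, Car 31→Request R7 $52) loses 28.
Car 58's own top request is Request R3 ($50), but forcing Car 58→Request R3 and reassigning the rest optimally gives only $196 — worse by 1.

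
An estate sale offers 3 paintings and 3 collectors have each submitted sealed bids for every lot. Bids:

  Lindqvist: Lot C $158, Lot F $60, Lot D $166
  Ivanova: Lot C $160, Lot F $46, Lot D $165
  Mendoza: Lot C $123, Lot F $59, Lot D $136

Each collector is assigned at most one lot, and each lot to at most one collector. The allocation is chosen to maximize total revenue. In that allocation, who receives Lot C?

Ivanova receives Lot C.

Optimal: Lindqvist→Lot D ($166), Ivanova→Lot C ($160), Mendoza→Lot F ($59) — total 166+160+59 = $385.
Next-best assignment: Lindqvist→Lot C, Ivanova→Lot D, Mendoza→Lot F = $382.
Swapping Mendoza↔Ivanova (Mendoza→Lot C $123, Ivanova→Lot F $46) loses 50.
Every other assignment is strictly worse.
Ivanova's own top lot is Lot D ($165), but forcing Ivanova→Lot D and reassigning the rest optimally gives only $382 — worse by 3.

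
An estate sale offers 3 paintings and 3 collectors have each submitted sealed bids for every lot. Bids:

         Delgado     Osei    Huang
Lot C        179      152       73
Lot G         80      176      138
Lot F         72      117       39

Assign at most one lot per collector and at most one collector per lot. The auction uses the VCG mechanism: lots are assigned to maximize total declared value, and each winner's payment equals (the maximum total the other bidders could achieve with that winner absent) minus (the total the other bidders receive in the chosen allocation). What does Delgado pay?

Efficient allocation: Delgado→Lot C ($179), Osei→Lot F ($117), Huang→Lot G ($138); total welfare W = $434.
Delgado receives Lot C at value $179, so the others get W − 179 = $255.
Without Delgado: best allocation of the remaining 2 bidders over all 3 lots is Osei→Lot C ($152), Huang→Lot G ($138), total $290.
VCG payment = (others' best without Delgado) − (others' welfare with Delgado) = 290 − 255 = $35.

Delgado pays $35.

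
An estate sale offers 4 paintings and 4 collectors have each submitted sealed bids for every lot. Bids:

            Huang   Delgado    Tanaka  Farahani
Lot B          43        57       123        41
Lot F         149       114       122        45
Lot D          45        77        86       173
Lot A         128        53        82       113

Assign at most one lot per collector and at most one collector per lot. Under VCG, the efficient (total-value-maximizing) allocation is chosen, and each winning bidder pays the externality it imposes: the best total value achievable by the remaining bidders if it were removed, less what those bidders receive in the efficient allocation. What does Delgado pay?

Efficient allocation: Huang→Lot A ($128), Delgado→Lot F ($114), Tanaka→Lot B ($123), Farahani→Lot D ($173); total welfare W = $538.
Delgado receives Lot F at value $114, so the others get W − 114 = $424.
Without Delgado: best allocation of the remaining 3 bidders over all 4 lots is Huang→Lot F ($149), Tanaka→Lot B ($123), Farahani→Lot D ($173), total $445.
VCG payment = (others' best without Delgado) − (others' welfare with Delgado) = 445 − 424 = $21.

Delgado pays $21.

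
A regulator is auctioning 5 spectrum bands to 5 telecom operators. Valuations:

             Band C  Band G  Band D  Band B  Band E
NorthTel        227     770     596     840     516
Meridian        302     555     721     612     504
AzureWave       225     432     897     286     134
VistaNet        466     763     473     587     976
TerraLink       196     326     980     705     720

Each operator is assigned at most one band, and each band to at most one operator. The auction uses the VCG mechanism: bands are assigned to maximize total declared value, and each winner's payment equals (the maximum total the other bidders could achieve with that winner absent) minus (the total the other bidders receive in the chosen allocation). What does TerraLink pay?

Efficient allocation: NorthTel→Band G ($770M), Meridian→Band C ($302M), AzureWave→Band D ($897M), VistaNet→Band E ($976M), TerraLink→Band B ($705M); total welfare W = $3650M.
TerraLink receives Band B at value $705M, so the others get W − 705 = $2945M.
Without TerraLink: best allocation of the remaining 4 bidders over all 5 bands is NorthTel→Band B ($840M), Meridian→Band G ($555M), AzureWave→Band D ($897M), VistaNet→Band E ($976M), total $3268M.
VCG payment = (others' best without TerraLink) − (others' welfare with TerraLink) = 3268 − 2945 = $323M.

TerraLink pays $323M.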